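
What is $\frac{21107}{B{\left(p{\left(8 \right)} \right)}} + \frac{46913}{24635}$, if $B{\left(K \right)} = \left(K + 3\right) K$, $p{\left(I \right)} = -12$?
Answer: $\frac{525037549}{2660580} \approx 197.34$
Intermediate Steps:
$B{\left(K \right)} = K \left(3 + K\right)$ ($B{\left(K \right)} = \left(3 + K\right) K = K \left(3 + K\right)$)
$\frac{21107}{B{\left(p{\left(8 \right)} \right)}} + \frac{46913}{24635} = \frac{21107}{\left(-12\right) \left(3 - 12\right)} + \frac{46913}{24635} = \frac{21107}{\left(-12\right) \left(-9\right)} + 46913 \cdot \frac{1}{24635} = \frac{21107}{108} + \frac{46913}{24635} = \frac{525037549}{2660580}$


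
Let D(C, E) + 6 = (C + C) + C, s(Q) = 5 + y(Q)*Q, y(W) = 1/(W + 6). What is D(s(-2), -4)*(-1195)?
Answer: -17925/2 ≈ -8962.5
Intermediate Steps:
y(W) = 1/(6 + W)
s(Q) = 5 + Q/(6 + Q)
D(C, E) = -6 + 3*C (D(C, E) = -6 + ((C + C) + C) = -6 + (2*C + C) = -6 + 3*C)
D(s(-2), -4)*(-1195) = (-6 + 3*(6*(5 - 2)/(6 - 2)))*(-1195) = (-6 + 3*(6*3/4))*(-1195) = (-6 + 3*(6*(¼)*3))*(-1195) = (-6 + 3*(9/2))*(-1195) = (-6 + 27/2)*(-1195) = (15/2)*(-1195) = -17925/2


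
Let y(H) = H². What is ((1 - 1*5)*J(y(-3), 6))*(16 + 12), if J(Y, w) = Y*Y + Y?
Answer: -10080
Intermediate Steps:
J(Y, w) = Y + Y² (J(Y, w) = Y² + Y = Y + Y²)
((1 - 1*5)*J(y(-3), 6))*(16 + 12) = ((1 - 1*5)*((-3)²*(1 + (-3)²)))*(16 + 12) = ((1 - 5)*(9*(1 + 9)))*28 = -36*10*28 = -4*90*28 = -360*28 = -10080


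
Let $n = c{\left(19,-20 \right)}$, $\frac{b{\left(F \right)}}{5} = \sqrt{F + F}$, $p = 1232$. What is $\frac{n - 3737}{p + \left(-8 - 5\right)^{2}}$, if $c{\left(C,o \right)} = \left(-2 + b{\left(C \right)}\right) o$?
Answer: $- \frac{3697}{1401} - \frac{100 \sqrt{38}}{1401} \approx -3.0788$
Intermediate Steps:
$b{\left(F \right)} = 5 \sqrt{2} \sqrt{F}$ ($b{\left(F \right)} = 5 \sqrt{F + F} = 5 \sqrt{2 F} = 5 \sqrt{2} \sqrt{F}$)
$c{\left(C,o \right)} = o \left(-2 + 5 \sqrt{2} \sqrt{C}\right)$ ($c{\left(C,o \right)} = \left(-2 + 5 \sqrt{2} \sqrt{C}\right) o = o \left(-2 + 5 \sqrt{2} \sqrt{C}\right)$)
$n = 40 - 100 \sqrt{38}$ ($n = - 20 \left(-2 + 5 \sqrt{2} \sqrt{19}\right) = - 20 \left(-2 + 5 \sqrt{38}\right) = 40 - 100 \sqrt{38} \approx -576.44$)
$\frac{n - 3737}{p + \left(-8 - 5\right)^{2}} = \frac{\left(40 - 100 \sqrt{38}\right) - 3737}{1232 + \left(-8 - 5\right)^{2}} = \frac{-3697 - 100 \sqrt{38}}{1232 + \left(-13\right)^{2}} = \frac{-3697 - 100 \sqrt{38}}{1232 + 169} = \frac{-3697 - 100 \sqrt{38}}{1401} = \left(-3697 - 100 \sqrt{38}\right) \frac{1}{1401} = - \frac{3697}{1401} - \frac{100 \sqrt{38}}{1401}$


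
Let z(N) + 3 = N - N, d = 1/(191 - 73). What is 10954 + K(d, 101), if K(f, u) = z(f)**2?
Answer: 10963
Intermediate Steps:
d = 1/118 ≈ 0.0084746
z(N) = -3 (z(N) = -3 + (N - N) = -3 + 0 = -3)
K(f, u) = 9 (K(f, u) = (-3)**2 = 9)
10954 + K(d, 101) = 10954 + 9 = 10963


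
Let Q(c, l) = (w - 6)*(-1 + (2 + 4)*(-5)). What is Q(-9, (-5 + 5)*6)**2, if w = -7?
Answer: 162409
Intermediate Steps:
Q(c, l) = 403 (Q(c, l) = (-7 - 6)*(-1 + (2 + 4)*(-5)) = -13*(-1 + 6*(-5)) = -13*(-1 - 30) = -13*(-31) = 403)
Q(-9, (-5 + 5)*6)**2 = 403**2 = 162409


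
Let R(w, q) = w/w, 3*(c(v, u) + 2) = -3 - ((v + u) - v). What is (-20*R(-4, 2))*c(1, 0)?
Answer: 60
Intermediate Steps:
c(v, u) = -3 - u/3 (c(v, u) = -2 + (-3 - ((v + u) - v))/3 = -2 + (-3 - ((u + v) - v))/3 = -2 + (-3 - u)/3 = -2 + (-1 - u/3) = -3 - u/3)
R(w, q) = 1
(-20*R(-4, 2))*c(1, 0) = (-20*1)*(-3 - ⅓*0) = -20*(-3 + 0) = -20*(-3) = 60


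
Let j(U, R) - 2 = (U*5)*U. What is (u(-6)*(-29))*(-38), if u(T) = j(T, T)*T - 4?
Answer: -1207792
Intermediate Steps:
j(U, R) = 2 + 5*U**2 (j(U, R) = 2 + (U*5)*U = 2 + (5*U)*U = 2 + 5*U**2)
u(T) = -4 + T*(2 + 5*T**2) (u(T) = (2 + 5*T**2)*T - 4 = T*(2 + 5*T**2) - 4 = -4 + T*(2 + 5*T**2))
(u(-6)*(-29))*(-38) = ((-4 - 6*(2 + 5*(-6)**2))*(-29))*(-38) = ((-4 - 6*(2 + 5*36))*(-29))*(-38) = ((-4 - 6*(2 + 180))*(-29))*(-38) = ((-4 - 6*182)*(-29))*(-38) = ((-4 - 1092)*(-29))*(-38) = -1096*(-29)*(-38) = 31784*(-38) = -1207792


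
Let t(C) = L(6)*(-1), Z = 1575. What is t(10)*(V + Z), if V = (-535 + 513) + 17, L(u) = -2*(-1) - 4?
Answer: 3140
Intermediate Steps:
L(u) = -2 (L(u) = 2 - 4 = -2)
t(C) = 2 (t(C) = -2*(-1) = 2)
V = -5 (V = -22 + 17 = -5)
t(10)*(V + Z) = 2*(-5 + 1575) = 2*1570 = 3140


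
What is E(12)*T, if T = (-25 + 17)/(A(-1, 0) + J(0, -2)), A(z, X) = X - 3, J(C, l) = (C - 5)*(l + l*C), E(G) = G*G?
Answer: -1152/7 ≈ -164.57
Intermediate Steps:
E(G) = G²
J(C, l) = (-5 + C)*(l + C*l)
A(z, X) = -3 + X
T = -8/7 (T = (-25 + 17)/((-3 + 0) - 2*(-5 + 0² - 4*0)) = -8/(-3 - 2*(-5 + 0 + 0)) = -8/(-3 - 2*(-5)) = -8/(-3 + 10) = -8/7 ≈ -1.1429)
E(12)*T = 12²*(-8/7) = 144*(-8/7) = -1152/7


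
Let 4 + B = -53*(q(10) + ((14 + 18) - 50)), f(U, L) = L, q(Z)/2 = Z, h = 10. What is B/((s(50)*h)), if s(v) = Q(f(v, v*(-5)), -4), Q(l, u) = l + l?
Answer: 11/500 ≈ 0.022000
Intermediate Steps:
q(Z) = 2*Z
B = -110 (B = -4 - 53*(2*10 + ((14 + 18) - 50)) = -4 - 53*(20 + (32 - 50)) = -4 - 53*(20 - 18) = -4 - 53*2 = -4 - 106 = -110)
Q(l, u) = 2*l
s(v) = -10*v (s(v) = 2*(v*(-5)) = 2*(-5*v) = -10*v)
B/((s(50)*h)) = -110/(-10*50*10) = -110/((-500*10)) = -110/(-5000) = -110*(-1/5000) = 11/500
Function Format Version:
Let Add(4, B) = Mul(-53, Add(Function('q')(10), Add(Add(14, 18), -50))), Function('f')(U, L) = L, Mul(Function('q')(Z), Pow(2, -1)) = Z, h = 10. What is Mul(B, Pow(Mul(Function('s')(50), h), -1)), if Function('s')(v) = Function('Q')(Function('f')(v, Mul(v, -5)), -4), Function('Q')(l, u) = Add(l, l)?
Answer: Rational(11, 500) ≈ 0.022000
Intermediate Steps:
Function('q')(Z) = Mul(2, Z)
B = -110 (B = Add(-4, Mul(-53, Add(Mul(2, 10), Add(Add(14, 18), -50)))) = Add(-4, Mul(-53, Add(20, Add(32, -50)))) = Add(-4, Mul(-53, Add(20, -18))) = Add(-4, Mul(-53, 2)) = Add(-4, -106) = -110)
Function('Q')(l, u) = Mul(2, l)
Function('s')(v) = Mul(-10, v) (Function('s')(v) = Mul(2, Mul(v, -5)) = Mul(2, Mul(-5, v)) = Mul(-10, v))
Mul(B, Pow(Mul(Function('s')(50), h), -1)) = Mul(-110, Pow(Mul(Mul(-10, 50), 10), -1)) = Mul(-110, Pow(Mul(-500, 10), -1)) = Mul(-110, Pow(-5000, -1)) = Mul(-110, Rational(-1, 5000)) = Rational(11, 500)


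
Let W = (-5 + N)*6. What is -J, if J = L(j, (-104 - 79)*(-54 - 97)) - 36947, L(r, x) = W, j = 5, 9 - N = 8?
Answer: 36971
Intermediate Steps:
N = 1 (N = 9 - 1*8 = 9 - 8 = 1)
W = -24 (W = (-5 + 1)*6 = -4*6 = -24)
L(r, x) = -24
J = -36971 (J = -24 - 36947 = -36971)
-J = -1*(-36971) = 36971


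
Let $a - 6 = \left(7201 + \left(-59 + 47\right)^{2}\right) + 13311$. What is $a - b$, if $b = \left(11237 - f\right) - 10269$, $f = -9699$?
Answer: $9995$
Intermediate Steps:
$a = 20662$ ($a = 6 + \left(\left(7201 + \left(-59 + 47\right)^{2}\right) + 13311\right) = 6 + \left(\left(7201 + \left(-12\right)^{2}\right) + 13311\right) = 6 + \left(\left(7201 + 144\right) + 13311\right) = 6 + \left(7345 + 13311\right) = 6 + 20656 = 20662$)
$b = 10667$ ($b = \left(11237 - -9699\right) - 10269 = \left(11237 + 9699\right) - 10269 = 20936 - 10269 = 10667$)
$a - b = 20662 - 10667 = 9995$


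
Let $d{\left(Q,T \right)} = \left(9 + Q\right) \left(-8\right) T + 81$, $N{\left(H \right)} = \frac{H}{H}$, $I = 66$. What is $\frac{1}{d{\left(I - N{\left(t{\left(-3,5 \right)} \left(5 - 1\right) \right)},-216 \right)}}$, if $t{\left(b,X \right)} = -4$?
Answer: $\frac{1}{127953} \approx 7.8154 \cdot 10^{-6}$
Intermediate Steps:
$N{\left(H \right)} = 1$
$d{\left(Q,T \right)} = 81 + T \left(-72 - 8 Q\right)$ ($d{\left(Q,T \right)} = \left(-72 - 8 Q\right) T + 81 = T \left(-72 - 8 Q\right) + 81 = 81 + T \left(-72 - 8 Q\right)$)
$\frac{1}{d{\left(I - N{\left(t{\left(-3,5 \right)} \left(5 - 1\right) \right)},-216 \right)}} = \frac{1}{81 - -15552 - 8 \left(66 - 1\right) \left(-216\right)} = \frac{1}{81 + 15552 - 8 \left(66 - 1\right) \left(-216\right)} = \frac{1}{81 + 15552 - 520 \left(-216\right)} = \frac{1}{81 + 15552 + 112320} = \frac{1}{127953}$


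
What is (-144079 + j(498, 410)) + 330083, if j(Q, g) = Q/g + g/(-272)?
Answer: 5185783359/27880 ≈ 1.8600e+5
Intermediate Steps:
j(Q, g) = -g/272 + Q/g (j(Q, g) = Q/g + g*(-1/272) = Q/g - g/272 = -g/272 + Q/g)
(-144079 + j(498, 410)) + 330083 = (-144079 + (-1/272*410 + 498/410)) + 330083 = (-144079 + (-205/136 + 498*(1/410))) + 330083 = (-144079 + (-205/136 + 249/205)) + 330083 = (-144079 - 8161/27880) + 330083 = -4016930681/27880 + 330083 = 5185783359/27880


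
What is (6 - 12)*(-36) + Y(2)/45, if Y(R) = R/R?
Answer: 9721/45 ≈ 216.02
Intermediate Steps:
Y(R) = 1
(6 - 12)*(-36) + Y(2)/45 = (6 - 12)*(-36) + 1/45 = -6*(-36) + 1*(1/45) = 216 + 1/45 = 9721/45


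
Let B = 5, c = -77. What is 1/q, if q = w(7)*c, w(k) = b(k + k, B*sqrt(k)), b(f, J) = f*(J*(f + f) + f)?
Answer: 1/10549308 - 5*sqrt(7)/5274654 ≈ -2.4132e-6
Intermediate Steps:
b(f, J) = f*(f + 2*J*f) (b(f, J) = f*(J*(2*f) + f) = f*(2*J*f + f) = f*(f + 2*J*f))
w(k) = 4*k**2*(1 + 10*sqrt(k)) (w(k) = (k + k)**2*(1 + 2*(5*sqrt(k))) = (2*k)**2*(1 + 10*sqrt(k)) = (4*k**2)*(1 + 10*sqrt(k)) = 4*k**2*(1 + 10*sqrt(k)))
q = -15092 - 150920*sqrt(7) (q = (4*7**2 + 40*7**(5/2))*(-77) = (4*49 + 40*(49*sqrt(7)))*(-77) = (196 + 1960*sqrt(7))*(-77) = -15092 - 150920*sqrt(7) ≈ -4.1439e+5)
1/q = 1/(-15092 - 150920*sqrt(7))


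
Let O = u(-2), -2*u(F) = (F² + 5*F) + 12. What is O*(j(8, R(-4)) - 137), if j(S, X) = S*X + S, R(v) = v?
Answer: 483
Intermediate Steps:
u(F) = -6 - 5*F/2 - F²/2 (u(F) = -((F² + 5*F) + 12)/2 = -(12 + F² + 5*F)/2 = -6 - 5*F/2 - F²/2)
j(S, X) = S + S*X
O = -3 (O = -6 - 5/2*(-2) - ½*(-2)² = -6 + 5 - ½*4 = -6 + 5 - 2 = -3)
O*(j(8, R(-4)) - 137) = -3*(8*(1 - 4) - 137) = -3*(8*(-3) - 137) = -3*(-24 - 137) = -3*(-161) = 483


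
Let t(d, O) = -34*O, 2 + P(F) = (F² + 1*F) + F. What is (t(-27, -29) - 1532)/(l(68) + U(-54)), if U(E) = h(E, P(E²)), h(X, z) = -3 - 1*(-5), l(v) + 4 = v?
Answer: -91/11 ≈ -8.2727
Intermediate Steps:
P(F) = -2 + F² + 2*F (P(F) = -2 + ((F² + 1*F) + F) = -2 + ((F² + F) + F) = -2 + ((F + F²) + F) = -2 + (F² + 2*F) = -2 + F² + 2*F)
l(v) = -4 + v
h(X, z) = 2 (h(X, z) = -3 + 5 = 2)
U(E) = 2
(t(-27, -29) - 1532)/(l(68) + U(-54)) = (-34*(-29) - 1532)/((-4 + 68) + 2) = (986 - 1532)/(64 + 2) = -546/66 = -546*1/66 = -91/11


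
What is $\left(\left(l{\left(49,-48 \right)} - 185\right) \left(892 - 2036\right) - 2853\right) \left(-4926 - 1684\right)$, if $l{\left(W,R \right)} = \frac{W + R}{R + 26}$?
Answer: $-1380425790$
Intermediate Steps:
$l{\left(W,R \right)} = \frac{R + W}{26 + R}$
$\left(\left(l{\left(49,-48 \right)} - 185\right) \left(892 - 2036\right) - 2853\right) \left(-4926 - 1684\right) = \left(\left(\frac{-48 + 49}{26 - 48} - 185\right) \left(892 - 2036\right) - 2853\right) \left(-4926 - 1684\right) = \left(\left(\frac{1}{-22} \cdot 1 - 185\right) \left(-1144\right) - 2853\right) \left(-6610\right) = \left(\left(\left(- \frac{1}{22}\right) 1 - 185\right) \left(-1144\right) - 2853\right) \left(-6610\right) = \left(\left(- \frac{1}{22} - 185\right) \left(-1144\right) - 2853\right) \left(-6610\right) = \left(\left(- \frac{4071}{22}\right) \left(-1144\right) - 2853\right) \left(-6610\right) = \left(211692 - 2853\right) \left(-6610\right) = 208839 \left(-6610\right) = -1380425790$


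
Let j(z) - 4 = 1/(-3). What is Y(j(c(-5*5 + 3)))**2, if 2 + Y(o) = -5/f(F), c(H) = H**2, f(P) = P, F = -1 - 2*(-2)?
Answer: 121/9 ≈ 13.444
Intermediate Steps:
F = 3 (F = -1 + 4 = 3)
j(z) = 11/3 (j(z) = 4 + 1/(-3) = 4 - 1/3 = 11/3)
Y(o) = -11/3 (Y(o) = -2 - 5/3 = -11/3)
Y(j(c(-5*5 + 3)))**2 = (-11/3)**2 = 121/9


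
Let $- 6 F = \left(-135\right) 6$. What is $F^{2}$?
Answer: $18225$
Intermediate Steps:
$F = 135$ ($F = - \frac{\left(-135\right) 6}{6} = \left(- \frac{1}{6}\right) \left(-810\right) = 135$)
$F^{2} = 135^{2} = 18225$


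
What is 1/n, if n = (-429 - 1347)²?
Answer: 1/3154176 ≈ 3.1704e-7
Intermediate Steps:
n = 3154176 (n = (-1776)² = 3154176)
1/n = 1/3154176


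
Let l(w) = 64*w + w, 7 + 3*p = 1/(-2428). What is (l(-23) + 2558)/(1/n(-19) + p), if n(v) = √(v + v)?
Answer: -2500512771156/5515590499 + 28199612664*I*√38/5515590499 ≈ -453.35 + 31.517*I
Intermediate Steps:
p = -16997/7284 (p = -7/3 + (⅓)/(-2428) = -7/3 + (⅓)*(-1/2428) = -7/3 - 1/7284 = -16997/7284 ≈ -2.3335)
n(v) = √2*√v (n(v) = √(2*v) = √2*√v)
l(w) = 65*w
(l(-23) + 2558)/(1/n(-19) + p) = (65*(-23) + 2558)/(1/(√2*√(-19)) - 16997/7284) = (-1495 + 2558)/(1/(√2*(I*√19)) - 16997/7284) = 1063/(1/(I*√38) - 16997/7284) = 1063/(-I*√38/38 - 16997/7284) = 1063/(-16997/7284 - I*√38/38)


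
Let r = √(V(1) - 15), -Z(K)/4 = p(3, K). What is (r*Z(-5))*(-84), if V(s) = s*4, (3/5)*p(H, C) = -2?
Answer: -1120*I*√11 ≈ -3714.6*I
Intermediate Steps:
p(H, C) = -10/3 (p(H, C) = (5/3)*(-2) = -10/3)
Z(K) = 40/3 (Z(K) = -4*(-10/3) = 40/3)
V(s) = 4*s
r = I*√11 (r = √(4*1 - 15) = √(4 - 15) = √(-11) = I*√11 ≈ 3.3166*I)
(r*Z(-5))*(-84) = ((I*√11)*(40/3))*(-84) = (40*I*√11/3)*(-84) = -1120*I*√11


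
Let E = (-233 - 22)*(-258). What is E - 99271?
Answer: -33481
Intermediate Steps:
E = 65790 (E = -255*(-258) = 65790)
E - 99271 = 65790 - 99271 = -33481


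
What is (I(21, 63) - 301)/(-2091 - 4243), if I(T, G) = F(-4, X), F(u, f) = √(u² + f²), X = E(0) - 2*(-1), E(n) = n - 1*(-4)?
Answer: 301/6334 - √13/3167 ≈ 0.046383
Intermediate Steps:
E(n) = 4 + n (E(n) = n + 4 = 4 + n)
X = 6 (X = (4 + 0) - 2*(-1) = 4 + 2 = 6)
F(u, f) = √(f² + u²)
I(T, G) = 2*√13 (I(T, G) = √(6² + (-4)²) = √(36 + 16) = √52 = 2*√13)
(I(21, 63) - 301)/(-2091 - 4243) = (2*√13 - 301)/(-2091 - 4243) = (-301 + 2*√13)/(-6334) = (-301 + 2*√13)*(-1/6334) = 301/6334 - √13/3167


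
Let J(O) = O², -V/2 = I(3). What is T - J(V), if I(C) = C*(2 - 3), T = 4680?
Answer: 4644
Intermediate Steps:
I(C) = -C (I(C) = C*(-1) = -C)
V = 6 (V = -(-2)*3 = -2*(-3) = 6)
T - J(V) = 4680 - 1*6² = 4680 - 1*36 = 4680 - 36 = 4644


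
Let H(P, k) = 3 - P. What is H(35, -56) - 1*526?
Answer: -558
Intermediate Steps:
H(35, -56) - 1*526 = (3 - 1*35) - 1*526 = (3 - 35) - 526 = -32 - 526 = -558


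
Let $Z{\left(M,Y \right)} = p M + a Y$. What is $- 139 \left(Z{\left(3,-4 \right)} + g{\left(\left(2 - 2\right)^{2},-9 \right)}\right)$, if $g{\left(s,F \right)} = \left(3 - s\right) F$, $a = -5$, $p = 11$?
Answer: $-3614$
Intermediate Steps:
$g{\left(s,F \right)} = F \left(3 - s\right)$
$Z{\left(M,Y \right)} = - 5 Y + 11 M$ ($Z{\left(M,Y \right)} = 11 M - 5 Y = - 5 Y + 11 M$)
$- 139 \left(Z{\left(3,-4 \right)} + g{\left(\left(2 - 2\right)^{2},-9 \right)}\right) = - 139 \left(\left(\left(-5\right) \left(-4\right) + 11 \cdot 3\right) - 9 \left(3 - \left(2 - 2\right)^{2}\right)\right) = - 139 \left(\left(20 + 33\right) - 9 \left(3 - 0^{2}\right)\right) = - 139 \left(53 - 9 \left(3 - 0\right)\right) = - 139 \left(53 - 9 \left(3 + 0\right)\right) = - 139 \left(53 - 27\right) = \left(-139\right) 26 = -3614$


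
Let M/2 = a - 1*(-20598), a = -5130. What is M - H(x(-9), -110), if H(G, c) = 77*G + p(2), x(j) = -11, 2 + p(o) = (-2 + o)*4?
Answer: 31785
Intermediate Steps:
p(o) = -10 + 4*o (p(o) = -2 + (-2 + o)*4 = -2 + (-8 + 4*o) = -10 + 4*o)
H(G, c) = -2 + 77*G (H(G, c) = 77*G + (-10 + 4*2) = 77*G + (-10 + 8) = 77*G - 2 = -2 + 77*G)
M = 30936 (M = 2*(-5130 - 1*(-20598)) = 2*(-5130 + 20598) = 2*15468 = 30936)
M - H(x(-9), -110) = 30936 - (-2 + 77*(-11)) = 30936 - (-2 - 847) = 30936 - 1*(-849) = 30936 + 849 = 31785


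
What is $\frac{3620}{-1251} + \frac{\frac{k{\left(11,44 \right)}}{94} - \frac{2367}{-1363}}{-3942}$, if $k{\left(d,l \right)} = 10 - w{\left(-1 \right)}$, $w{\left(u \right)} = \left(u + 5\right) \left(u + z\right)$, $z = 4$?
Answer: $- \frac{1080721631}{373419747} \approx -2.8941$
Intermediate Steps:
$w{\left(u \right)} = \left(4 + u\right) \left(5 + u\right)$ ($w{\left(u \right)} = \left(u + 5\right) \left(u + 4\right) = \left(5 + u\right) \left(4 + u\right) = \left(4 + u\right) \left(5 + u\right)$)
$k{\left(d,l \right)} = -2$ ($k{\left(d,l \right)} = 10 - \left(20 + \left(-1\right)^{2} + 9 \left(-1\right)\right) = 10 - \left(20 + 1 - 9\right) = 10 - 12 = -2$)
$\frac{3620}{-1251} + \frac{\frac{k{\left(11,44 \right)}}{94} - \frac{2367}{-1363}}{-3942} = \frac{3620}{-1251} + \frac{- \frac{2}{94} - \frac{2367}{-1363}}{-3942} = 3620 \left(- \frac{1}{1251}\right) + \left(\left(-2\right) \frac{1}{94} - - \frac{2367}{1363}\right) \left(- \frac{1}{3942}\right) = - \frac{3620}{1251} + \left(- \frac{1}{47} + \frac{2367}{1363}\right) \left(- \frac{1}{3942}\right) = - \frac{3620}{1251} + \frac{2338}{1363} \left(- \frac{1}{3942}\right) = - \frac{3620}{1251} - \frac{1169}{2686473} = - \frac{1080721631}{373419747}$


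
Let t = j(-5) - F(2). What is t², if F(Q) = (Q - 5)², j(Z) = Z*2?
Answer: 361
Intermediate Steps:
j(Z) = 2*Z
F(Q) = (-5 + Q)²
t = -19 (t = 2*(-5) - (-5 + 2)² = -10 - 1*(-3)² = -10 - 1*9 = -10 - 9 = -19)
t² = (-19)² = 361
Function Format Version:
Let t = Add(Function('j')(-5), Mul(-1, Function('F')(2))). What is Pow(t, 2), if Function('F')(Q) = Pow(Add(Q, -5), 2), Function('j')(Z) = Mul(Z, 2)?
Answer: 361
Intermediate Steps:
Function('j')(Z) = Mul(2, Z)
Function('F')(Q) = Pow(Add(-5, Q), 2)
t = -19 (t = Add(Mul(2, -5), Mul(-1, Pow(Add(-5, 2), 2))) = Add(-10, Mul(-1, Pow(-3, 2))) = Add(-10, Mul(-1, 9)) = Add(-10, -9) = -19)
Pow(t, 2) = Pow(-19, 2) = 361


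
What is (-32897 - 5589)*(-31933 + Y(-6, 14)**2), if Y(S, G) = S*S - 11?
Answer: 1204919688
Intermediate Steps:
Y(S, G) = -11 + S**2 (Y(S, G) = S**2 - 11 = -11 + S**2)
(-32897 - 5589)*(-31933 + Y(-6, 14)**2) = (-32897 - 5589)*(-31933 + (-11 + (-6)**2)**2) = -38486*(-31933 + (-11 + 36)**2) = -38486*(-31933 + 25**2) = -38486*(-31933 + 625) = -38486*(-31308) = 1204919688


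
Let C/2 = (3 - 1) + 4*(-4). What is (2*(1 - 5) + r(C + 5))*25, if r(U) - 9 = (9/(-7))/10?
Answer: 305/14 ≈ 21.786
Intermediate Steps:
C = -28 (C = 2*((3 - 1) + 4*(-4)) = 2*(2 - 16) = 2*(-14) = -28)
r(U) = 621/70 (r(U) = 9 + (9/(-7))/10 = 9 + (9*(-⅐))*(⅒) = 9 - 9/7*⅒ = 9 - 9/70 = 621/70)
(2*(1 - 5) + r(C + 5))*25 = (2*(1 - 5) + 621/70)*25 = (2*(-4) + 621/70)*25 = (-8 + 621/70)*25 = (61/70)*25 = 305/14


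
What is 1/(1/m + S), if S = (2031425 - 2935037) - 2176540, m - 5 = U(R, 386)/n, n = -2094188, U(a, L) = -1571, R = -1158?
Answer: -10472511/32256923607484 ≈ -3.2466e-7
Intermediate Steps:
m = 10472511/2094188 (m = 5 - 1571/(-2094188) = 5 - 1571*(-1/2094188) = 5 + 1571/2094188 = 10472511/2094188 ≈ 5.0007)
S = -3080152 (S = -903612 - 2176540 = -3080152)
1/(1/m + S) = 1/(1/(10472511/2094188) - 3080152) = 1/(2094188/10472511 - 3080152) = 1/(-32256923607484/10472511) = -10472511/32256923607484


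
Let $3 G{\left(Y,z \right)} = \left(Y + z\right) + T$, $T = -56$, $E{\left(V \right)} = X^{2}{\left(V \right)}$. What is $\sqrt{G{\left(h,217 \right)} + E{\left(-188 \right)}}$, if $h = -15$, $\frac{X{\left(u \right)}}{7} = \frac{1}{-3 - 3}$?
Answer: $\frac{\sqrt{1801}}{6} \approx 7.073$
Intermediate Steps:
$X{\left(u \right)} = - \frac{7}{6}$ ($X{\left(u \right)} = \frac{7}{-3 - 3} = \frac{7}{-6} = 7 \left(- \frac{1}{6}\right) = - \frac{7}{6}$)
$E{\left(V \right)} = \frac{49}{36}$ ($E{\left(V \right)} = \left(- \frac{7}{6}\right)^{2} = \frac{49}{36}$)
$G{\left(Y,z \right)} = - \frac{56}{3} + \frac{Y}{3} + \frac{z}{3}$ ($G{\left(Y,z \right)} = \frac{\left(Y + z\right) - 56}{3} = \frac{-56 + Y + z}{3} = - \frac{56}{3} + \frac{Y}{3} + \frac{z}{3}$)
$\sqrt{G{\left(h,217 \right)} + E{\left(-188 \right)}} = \sqrt{\left(- \frac{56}{3} + \frac{1}{3} \left(-15\right) + \frac{1}{3} \cdot 217\right) + \frac{49}{36}} = \sqrt{\left(- \frac{56}{3} - 5 + \frac{217}{3}\right) + \frac{49}{36}} = \sqrt{\frac{146}{3} + \frac{49}{36}} = \sqrt{\frac{1801}{36}} = \frac{\sqrt{1801}}{6}$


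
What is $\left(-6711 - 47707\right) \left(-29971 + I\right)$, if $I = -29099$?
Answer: $3214471260$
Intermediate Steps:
$\left(-6711 - 47707\right) \left(-29971 + I\right) = \left(-6711 - 47707\right) \left(-29971 - 29099\right) = \left(-54418\right) \left(-59070\right) = 3214471260$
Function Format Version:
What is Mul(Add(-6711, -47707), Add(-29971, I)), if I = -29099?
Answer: 3214471260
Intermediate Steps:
Mul(Add(-6711, -47707), Add(-29971, I)) = Mul(Add(-6711, -47707), Add(-29971, -29099)) = Mul(-54418, -59070) = 3214471260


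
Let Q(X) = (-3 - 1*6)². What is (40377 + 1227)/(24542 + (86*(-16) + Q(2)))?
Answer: 13868/7749 ≈ 1.7896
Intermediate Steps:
Q(X) = 81 (Q(X) = (-3 - 6)² = (-9)² = 81)
(40377 + 1227)/(24542 + (86*(-16) + Q(2))) = (40377 + 1227)/(24542 + (86*(-16) + 81)) = 41604/(24542 + (-1376 + 81)) = 41604/(24542 - 1295) = 41604/23247 = 41604*(1/23247) = 13868/7749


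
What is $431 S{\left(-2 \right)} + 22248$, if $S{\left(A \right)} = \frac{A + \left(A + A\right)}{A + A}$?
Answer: $\frac{45789}{2} \approx 22895.0$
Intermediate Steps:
$S{\left(A \right)} = \frac{3}{2}$ ($S{\left(A \right)} = \frac{A + 2 A}{2 A} = 3 A \frac{1}{2 A} = \frac{3}{2}$)
$431 S{\left(-2 \right)} + 22248 = 431 \cdot \frac{3}{2} + 22248 = \frac{1293}{2} + 22248 = \frac{45789}{2}$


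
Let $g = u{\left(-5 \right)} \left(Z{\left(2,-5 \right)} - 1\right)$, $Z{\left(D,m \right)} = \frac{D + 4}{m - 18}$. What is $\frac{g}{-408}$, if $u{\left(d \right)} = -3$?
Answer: $- \frac{29}{3128} \approx -0.0092711$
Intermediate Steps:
$Z{\left(D,m \right)} = \frac{4 + D}{-18 + m}$ ($Z{\left(D,m \right)} = \frac{4 + D}{m - 18} = \frac{4 + D}{-18 + m}$)
$g = \frac{87}{23}$ ($g = - 3 \left(\frac{4 + 2}{-18 - 5} - 1\right) = - 3 \left(\frac{1}{-23} \cdot 6 - 1\right) = - 3 \left(\left(- \frac{1}{23}\right) 6 - 1\right) = - 3 \left(- \frac{6}{23} - 1\right) = \left(-3\right) \left(- \frac{29}{23}\right) = \frac{87}{23} \approx 3.7826$)
$\frac{g}{-408} = \frac{87}{23 \left(-408\right)} = \frac{87}{23} \left(- \frac{1}{408}\right) = - \frac{29}{3128}$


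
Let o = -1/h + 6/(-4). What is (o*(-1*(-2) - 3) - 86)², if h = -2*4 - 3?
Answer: 3463321/484 ≈ 7155.6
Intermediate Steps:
h = -11 (h = -8 - 3 = -11)
o = -31/22 (o = -1/(-11) + 6/(-4) = -1*(-1/11) + 6*(-¼) = 1/11 - 3/2 = -31/22 ≈ -1.4091)
(o*(-1*(-2) - 3) - 86)² = (-31*(-1*(-2) - 3)/22 - 86)² = (-31*(2 - 3)/22 - 86)² = (-31/22*(-1) - 86)² = (31/22 - 86)² = (-1861/22)² = 3463321/484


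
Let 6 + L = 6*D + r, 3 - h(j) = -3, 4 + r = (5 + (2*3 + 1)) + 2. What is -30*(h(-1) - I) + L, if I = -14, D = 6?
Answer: -560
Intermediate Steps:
r = 10 (r = -4 + ((5 + (2*3 + 1)) + 2) = -4 + ((5 + (6 + 1)) + 2) = -4 + ((5 + 7) + 2) = -4 + (12 + 2) = -4 + 14 = 10)
h(j) = 6 (h(j) = 3 - 1*(-3) = 3 + 3 = 6)
L = 40 (L = -6 + (6*6 + 10) = -6 + (36 + 10) = -6 + 46 = 40)
-30*(h(-1) - I) + L = -30*(6 - 1*(-14)) + 40 = -30*(6 + 14) + 40 = -30*20 + 40 = -600 + 40 = -560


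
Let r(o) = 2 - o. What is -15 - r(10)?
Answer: -7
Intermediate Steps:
-15 - r(10) = -15 - (2 - 1*10) = -15 - (2 - 10) = -15 - 1*(-8) = -15 + 8 = -7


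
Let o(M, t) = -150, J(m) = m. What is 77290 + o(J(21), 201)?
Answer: 77140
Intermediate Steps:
77290 + o(J(21), 201) = 77290 - 150 = 77140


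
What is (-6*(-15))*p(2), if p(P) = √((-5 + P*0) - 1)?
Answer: 90*I*√6 ≈ 220.45*I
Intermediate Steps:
p(P) = I*√6 (p(P) = √((-5 + 0) - 1) = √(-5 - 1) = √(-6) = I*√6)
(-6*(-15))*p(2) = (-6*(-15))*(I*√6) = 90*(I*√6) = 90*I*√6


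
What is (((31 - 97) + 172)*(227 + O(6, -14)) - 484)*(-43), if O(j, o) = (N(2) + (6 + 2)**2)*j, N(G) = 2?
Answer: -2818822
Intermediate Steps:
O(j, o) = 66*j (O(j, o) = (2 + (6 + 2)**2)*j = (2 + 8**2)*j = (2 + 64)*j = 66*j)
(((31 - 97) + 172)*(227 + O(6, -14)) - 484)*(-43) = (((31 - 97) + 172)*(227 + 66*6) - 484)*(-43) = ((-66 + 172)*(227 + 396) - 484)*(-43) = (106*623 - 484)*(-43) = (66038 - 484)*(-43) = 65554*(-43) = -2818822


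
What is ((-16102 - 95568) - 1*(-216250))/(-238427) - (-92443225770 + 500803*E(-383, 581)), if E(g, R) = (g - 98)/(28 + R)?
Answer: 1917571811004974093/20743149 ≈ 9.2444e+10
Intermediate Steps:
E(g, R) = (-98 + g)/(28 + R)
((-16102 - 95568) - 1*(-216250))/(-238427) - (-92443225770 + 500803*E(-383, 581)) = ((-16102 - 95568) - 1*(-216250))/(-238427) - (-92443225770 + 500803*(-98 - 383)/(28 + 581)) = (-111670 + 216250)*(-1/238427) - 500803/(1/(-481/609 - 184590)) = 104580*(-1/238427) - 500803/(1/((1/609)*(-481) - 184590)) = -14940/34061 - 500803/(1/(-481/609 - 184590)) = -14940/34061 - 500803/(1/(-112415791/609)) = -14940/34061 - 500803/(-609/112415791) = -14940/34061 - 500803*(-112415791/609) = -14940/34061 + 56298165380173/609 = 1917571811004974093/20743149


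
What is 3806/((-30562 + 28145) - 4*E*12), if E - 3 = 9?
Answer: -3806/2993 ≈ -1.2716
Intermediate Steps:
E = 12 (E = 3 + 9 = 12)
3806/((-30562 + 28145) - 4*E*12) = 3806/((-30562 + 28145) - 4*12*12) = 3806/(-2417 - 48*12) = 3806/(-2417 - 576) = 3806/(-2993) = 3806*(-1/2993) = -3806/2993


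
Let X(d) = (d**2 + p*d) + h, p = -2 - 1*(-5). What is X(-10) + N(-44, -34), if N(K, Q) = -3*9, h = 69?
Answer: 112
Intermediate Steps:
p = 3 (p = -2 + 5 = 3)
N(K, Q) = -27
X(d) = 69 + d**2 + 3*d (X(d) = (d**2 + 3*d) + 69 = 69 + d**2 + 3*d)
X(-10) + N(-44, -34) = (69 + (-10)**2 + 3*(-10)) - 27 = (69 + 100 - 30) - 27 = 139 - 27 = 112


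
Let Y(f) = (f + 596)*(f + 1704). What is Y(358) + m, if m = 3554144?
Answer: 5521292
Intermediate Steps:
Y(f) = (596 + f)*(1704 + f)
Y(358) + m = (1015584 + 358² + 2300*358) + 3554144 = (1015584 + 128164 + 823400) + 3554144 = 1967148 + 3554144 = 5521292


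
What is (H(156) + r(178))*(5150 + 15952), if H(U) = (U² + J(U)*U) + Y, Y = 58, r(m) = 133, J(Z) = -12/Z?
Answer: 517315530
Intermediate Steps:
H(U) = 46 + U² (H(U) = (U² + (-12/U)*U) + 58 = (U² - 12) + 58 = (-12 + U²) + 58 = 46 + U²)
(H(156) + r(178))*(5150 + 15952) = ((46 + 156²) + 133)*(5150 + 15952) = ((46 + 24336) + 133)*21102 = (24382 + 133)*21102 = 24515*21102 = 517315530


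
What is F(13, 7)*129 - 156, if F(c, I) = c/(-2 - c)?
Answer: -1339/5 ≈ -267.80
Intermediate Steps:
F(13, 7)*129 - 156 = -1*13/(2 + 13)*129 - 156 = -1*13/15*129 - 156 = -1*13*1/15*129 - 156 = -13/15*129 - 156 = -559/5 - 156 = -1339/5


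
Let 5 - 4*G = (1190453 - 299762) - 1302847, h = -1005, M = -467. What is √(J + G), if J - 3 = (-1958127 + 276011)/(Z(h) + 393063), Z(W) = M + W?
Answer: √63201420269277389/783182 ≈ 321.00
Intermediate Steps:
Z(W) = -467 + W
G = 412161/4 (G = 5/4 - ((1190453 - 299762) - 1302847)/4 = 5/4 - (890691 - 1302847)/4 = 5/4 - ¼*(-412156) = 5/4 + 103039 = 412161/4 ≈ 1.0304e+5)
J = -507343/391591 (J = 3 + (-1958127 + 276011)/((-467 - 1005) + 393063) = 3 - 1682116/(-1472 + 393063) = 3 - 1682116/391591 = -507343/391591 ≈ -1.2956)
√(J + G) = √(-507343/391591 + 412161/4) = √(161396508779/1566364) = √63201420269277389/783182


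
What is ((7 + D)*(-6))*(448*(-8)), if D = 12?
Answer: 408576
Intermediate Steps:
((7 + D)*(-6))*(448*(-8)) = ((7 + 12)*(-6))*(448*(-8)) = (19*(-6))*(-3584) = -114*(-3584) = 408576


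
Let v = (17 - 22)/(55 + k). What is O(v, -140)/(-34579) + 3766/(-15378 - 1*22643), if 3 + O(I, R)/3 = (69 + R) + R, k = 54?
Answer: -105815032/1314728159 ≈ -0.080484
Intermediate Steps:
v = -5/109 (v = (17 - 22)/(55 + 54) = -5/109 ≈ -0.045872)
O(I, R) = 198 + 6*R (O(I, R) = -9 + 3*((69 + R) + R) = -9 + 3*(69 + 2*R) = -9 + (207 + 6*R) = 198 + 6*R)
O(v, -140)/(-34579) + 3766/(-15378 - 1*22643) = (198 + 6*(-140))/(-34579) + 3766/(-15378 - 1*22643) = (198 - 840)*(-1/34579) + 3766/(-15378 - 22643) = -642*(-1/34579) + 3766/(-38021) = 642/34579 + 3766*(-1/38021) = 642/34579 - 3766/38021 = -105815032/1314728159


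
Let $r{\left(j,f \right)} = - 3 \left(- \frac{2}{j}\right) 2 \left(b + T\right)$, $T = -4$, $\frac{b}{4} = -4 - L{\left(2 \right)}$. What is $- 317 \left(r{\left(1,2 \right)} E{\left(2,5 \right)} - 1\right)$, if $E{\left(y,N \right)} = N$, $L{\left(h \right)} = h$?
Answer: $532877$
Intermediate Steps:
$b = -24$ ($b = 4 \left(-4 - 2\right) = 4 \left(-6\right) = -24$)
$r{\left(j,f \right)} = - \frac{336}{j}$ ($r{\left(j,f \right)} = - 3 \left(- \frac{2}{j}\right) 2 \left(-24 - 4\right) = \frac{6}{j} 2 \left(-28\right) = \frac{12}{j} \left(-28\right) = - \frac{336}{j}$)
$- 317 \left(r{\left(1,2 \right)} E{\left(2,5 \right)} - 1\right) = - 317 \left(- \frac{336}{1} \cdot 5 - 1\right) = - 317 \left(\left(-336\right) 1 \cdot 5 - 1\right) = - 317 \left(\left(-336\right) 5 - 1\right) = - 317 \left(-1680 - 1\right) = \left(-317\right) \left(-1681\right) = 532877$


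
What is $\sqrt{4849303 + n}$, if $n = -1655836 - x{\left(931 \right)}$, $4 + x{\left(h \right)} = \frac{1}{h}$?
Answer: $\frac{10 \sqrt{564893085}}{133} \approx 1787.0$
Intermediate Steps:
$x{\left(h \right)} = -4 + \frac{1}{h}$
$n = - \frac{1541579593}{931}$ ($n = -1655836 - \left(-4 + \frac{1}{931}\right) = -1655836 - - \frac{3723}{931} = -1655836 + \frac{3723}{931} = - \frac{1541579593}{931} \approx -1.6558 \cdot 10^{6}$)
$\sqrt{4849303 + n} = \sqrt{4849303 - \frac{1541579593}{931}} = \sqrt{\frac{2973121500}{931}} = \frac{10 \sqrt{564893085}}{133}$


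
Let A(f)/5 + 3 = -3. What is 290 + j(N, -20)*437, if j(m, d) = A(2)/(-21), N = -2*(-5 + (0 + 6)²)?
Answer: 6400/7 ≈ 914.29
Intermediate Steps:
A(f) = -30 (A(f) = -15 + 5*(-3) = -15 - 15 = -30)
N = -62 (N = -2*(-5 + 6²) = -2*(-5 + 36) = -2*31 = -62)
j(m, d) = 10/7 (j(m, d) = -30/(-21) = -30*(-1/21) = 10/7)
290 + j(N, -20)*437 = 290 + (10/7)*437 = 290 + 4370/7 = 6400/7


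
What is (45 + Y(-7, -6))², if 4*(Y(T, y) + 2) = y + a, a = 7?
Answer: 29929/16 ≈ 1870.6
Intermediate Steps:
Y(T, y) = -¼ + y/4 (Y(T, y) = -2 + (y + 7)/4 = -2 + (7 + y)/4 = -2 + (7/4 + y/4) = -¼ + y/4)
(45 + Y(-7, -6))² = (45 + (-¼ + (¼)*(-6)))² = (45 + (-¼ - 3/2))² = (45 - 7/4)² = (173/4)² = 29929/16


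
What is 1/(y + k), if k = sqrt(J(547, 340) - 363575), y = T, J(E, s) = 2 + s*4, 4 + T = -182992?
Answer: -182996/33487898229 - I*sqrt(362213)/33487898229 ≈ -5.4645e-6 - 1.7972e-8*I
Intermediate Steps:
T = -182996 (T = -4 - 182992 = -182996)
J(E, s) = 2 + 4*s
y = -182996
k = I*sqrt(362213) (k = sqrt((2 + 4*340) - 363575) = sqrt((2 + 1360) - 363575) = sqrt(1362 - 363575) = sqrt(-362213) = I*sqrt(362213) ≈ 601.84*I)
1/(y + k) = 1/(-182996 + I*sqrt(362213))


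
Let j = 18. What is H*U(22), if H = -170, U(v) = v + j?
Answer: -6800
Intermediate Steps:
U(v) = 18 + v (U(v) = v + 18 = 18 + v)
H*U(22) = -170*(18 + 22) = -170*40 = -6800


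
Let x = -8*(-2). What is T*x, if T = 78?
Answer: 1248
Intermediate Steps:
x = 16
T*x = 78*16 = 1248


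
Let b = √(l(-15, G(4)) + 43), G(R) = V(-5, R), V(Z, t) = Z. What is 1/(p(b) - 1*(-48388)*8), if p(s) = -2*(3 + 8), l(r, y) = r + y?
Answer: 1/387082 ≈ 2.5834e-6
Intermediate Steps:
G(R) = -5
b = √23 (b = √((-15 - 5) + 43) = √(-20 + 43) = √23 ≈ 4.7958)
p(s) = -22 (p(s) = -2*11 = -22)
1/(p(b) - 1*(-48388)*8) = 1/(-22 - 1*(-48388)*8) = 1/(-22 + 48388*8) = 1/(-22 + 387104) = 1/387082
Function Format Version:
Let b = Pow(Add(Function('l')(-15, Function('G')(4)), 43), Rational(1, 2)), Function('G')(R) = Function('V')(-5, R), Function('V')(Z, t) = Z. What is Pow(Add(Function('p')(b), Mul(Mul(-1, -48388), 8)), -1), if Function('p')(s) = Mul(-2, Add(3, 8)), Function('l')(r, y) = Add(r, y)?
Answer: Rational(1, 387082) ≈ 2.5834e-6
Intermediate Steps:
Function('G')(R) = -5
b = Pow(23, Rational(1, 2)) (b = Pow(Add(Add(-15, -5), 43), Rational(1, 2)) = Pow(Add(-20, 43), Rational(1, 2)) = Pow(23, Rational(1, 2)) ≈ 4.7958)
Function('p')(s) = -22 (Function('p')(s) = Mul(-2, 11) = -22)
Pow(Add(Function('p')(b), Mul(Mul(-1, -48388), 8)), -1) = Pow(Add(-22, Mul(Mul(-1, -48388), 8)), -1) = Pow(Add(-22, Mul(48388, 8)), -1) = Pow(Add(-22, 387104), -1) = Pow(387082, -1) = Rational(1, 387082)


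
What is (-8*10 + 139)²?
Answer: 3481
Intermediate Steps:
(-8*10 + 139)² = (-80 + 139)² = 59² = 3481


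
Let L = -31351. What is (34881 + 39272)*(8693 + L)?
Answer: -1680158674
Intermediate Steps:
(34881 + 39272)*(8693 + L) = (34881 + 39272)*(8693 - 31351) = 74153*(-22658) = -1680158674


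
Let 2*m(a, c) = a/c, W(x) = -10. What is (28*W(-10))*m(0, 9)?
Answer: 0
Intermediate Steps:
m(a, c) = a/(2*c) (m(a, c) = (a/c)/2 = a/(2*c))
(28*W(-10))*m(0, 9) = (28*(-10))*((½)*0/9) = -140*0/9 = -280*0 = 0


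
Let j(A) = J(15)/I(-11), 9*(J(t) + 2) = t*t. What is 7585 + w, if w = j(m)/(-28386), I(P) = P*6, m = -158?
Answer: 14210315483/1873476 ≈ 7585.0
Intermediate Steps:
I(P) = 6*P
J(t) = -2 + t²/9 (J(t) = -2 + (t*t)/9 = -2 + t²/9)
j(A) = -23/66 (j(A) = (-2 + (⅑)*15²)/((6*(-11))) = (-2 + (⅑)*225)/(-66) = (-2 + 25)*(-1/66) = 23*(-1/66) = -23/66)
w = 23/1873476 (w = -23/66/(-28386) = -23/66*(-1/28386) = 23/1873476 ≈ 1.2277e-5)
7585 + w = 7585 + 23/1873476 = 14210315483/1873476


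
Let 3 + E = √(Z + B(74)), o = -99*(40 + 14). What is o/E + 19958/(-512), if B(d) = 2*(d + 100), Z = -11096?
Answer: -103238375/2753792 + 10692*I*√2687/10757 ≈ -37.49 + 51.523*I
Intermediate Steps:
o = -5346 (o = -99*54 = -5346)
B(d) = 200 + 2*d (B(d) = 2*(100 + d) = 200 + 2*d)
E = -3 + 2*I*√2687 (E = -3 + √(-11096 + (200 + 2*74)) = -3 + √(-11096 + (200 + 148)) = -3 + √(-11096 + 348) = -3 + √(-10748) = -3 + 2*I*√2687 ≈ -3.0 + 103.67*I)
o/E + 19958/(-512) = -5346/(-3 + 2*I*√2687) + 19958/(-512) = -5346/(-3 + 2*I*√2687) + 19958*(-1/512) = -5346/(-3 + 2*I*√2687) - 9979/256 = -9979/256 - 5346/(-3 + 2*I*√2687)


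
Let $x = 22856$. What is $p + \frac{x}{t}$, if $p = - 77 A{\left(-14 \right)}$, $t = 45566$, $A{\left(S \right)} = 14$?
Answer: $- \frac{24548646}{22783} \approx -1077.5$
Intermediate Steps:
$p = -1078$ ($p = \left(-77\right) 14 = -1078$)
$p + \frac{x}{t} = -1078 + \frac{22856}{45566} = -1078 + 22856 \cdot \frac{1}{45566} = -1078 + \frac{11428}{22783} = - \frac{24548646}{22783}$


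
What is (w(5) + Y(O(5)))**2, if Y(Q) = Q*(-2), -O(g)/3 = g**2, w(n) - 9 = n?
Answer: 26896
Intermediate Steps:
w(n) = 9 + n
O(g) = -3*g**2
Y(Q) = -2*Q
(w(5) + Y(O(5)))**2 = ((9 + 5) - (-6)*5**2)**2 = (14 - (-6)*25)**2 = (14 - 2*(-75))**2 = (14 + 150)**2 = 164**2 = 26896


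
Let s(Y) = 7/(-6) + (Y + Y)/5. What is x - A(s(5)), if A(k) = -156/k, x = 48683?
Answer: 244351/5 ≈ 48870.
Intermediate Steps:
s(Y) = -7/6 + 2*Y/5 (s(Y) = 7*(-⅙) + (2*Y)*(⅕) = -7/6 + 2*Y/5)
x - A(s(5)) = 48683 - (-156)/(-7/6 + (⅖)*5) = 48683 - (-156)/(-7/6 + 2) = 48683 - (-156)/⅚ = 48683 - (-156)*6/5 = 48683 - 1*(-936/5) = 48683 + 936/5 = 244351/5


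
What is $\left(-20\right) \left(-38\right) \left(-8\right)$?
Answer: $-6080$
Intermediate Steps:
$\left(-20\right) \left(-38\right) \left(-8\right) = 760 \left(-8\right) = -6080$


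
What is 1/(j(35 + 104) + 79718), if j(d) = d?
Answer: 1/79857 ≈ 1.2522e-5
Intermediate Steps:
1/(j(35 + 104) + 79718) = 1/((35 + 104) + 79718) = 1/(139 + 79718) = 1/79857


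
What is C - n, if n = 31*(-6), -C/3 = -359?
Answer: 1263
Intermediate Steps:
C = 1077 (C = -3*(-359) = 1077)
n = -186
C - n = 1077 - 1*(-186) = 1077 + 186 = 1263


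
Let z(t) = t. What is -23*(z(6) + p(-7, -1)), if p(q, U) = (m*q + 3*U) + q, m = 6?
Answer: 1058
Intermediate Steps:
p(q, U) = 3*U + 7*q (p(q, U) = (6*q + 3*U) + q = (3*U + 6*q) + q = 3*U + 7*q)
-23*(z(6) + p(-7, -1)) = -23*(6 + (3*(-1) + 7*(-7))) = -23*(6 + (-3 - 49)) = -23*(6 - 52) = -23*(-46) = 1058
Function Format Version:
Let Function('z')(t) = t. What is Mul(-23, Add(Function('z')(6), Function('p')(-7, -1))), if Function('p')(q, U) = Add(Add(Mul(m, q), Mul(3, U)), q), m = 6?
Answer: 1058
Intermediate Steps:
Function('p')(q, U) = Add(Mul(3, U), Mul(7, q)) (Function('p')(q, U) = Add(Add(Mul(6, q), Mul(3, U)), q) = Add(Add(Mul(3, U), Mul(6, q)), q) = Add(Mul(3, U), Mul(7, q)))
Mul(-23, Add(Function('z')(6), Function('p')(-7, -1))) = Mul(-23, Add(6, Add(Mul(3, -1), Mul(7, -7)))) = Mul(-23, Add(6, Add(-3, -49))) = Mul(-23, Add(6, -52)) = Mul(-23, -46) = 1058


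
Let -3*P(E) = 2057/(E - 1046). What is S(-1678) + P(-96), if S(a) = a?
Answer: -5746771/3426 ≈ -1677.4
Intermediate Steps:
P(E) = -2057/(3*(-1046 + E)) (P(E) = -2057/(3*(E - 1046)) = -2057/(3*(-1046 + E)))
S(-1678) + P(-96) = -1678 - 2057/(-3138 + 3*(-96)) = -1678 - 2057/(-3138 - 288) = -1678 - 2057/(-3426) = -1678 - 2057*(-1/3426) = -1678 + 2057/3426 = -5746771/3426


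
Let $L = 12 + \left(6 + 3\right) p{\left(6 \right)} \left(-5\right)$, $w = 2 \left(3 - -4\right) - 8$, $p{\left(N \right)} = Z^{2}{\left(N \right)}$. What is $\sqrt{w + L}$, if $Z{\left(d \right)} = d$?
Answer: $3 i \sqrt{178} \approx 40.025 i$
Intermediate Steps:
$p{\left(N \right)} = N^{2}$
$w = 6$ ($w = 2 \left(3 + 4\right) - 8 = 2 \cdot 7 - 8 = 14 - 8 = 6$)
$L = -1608$ ($L = 12 + \left(6 + 3\right) 6^{2} \left(-5\right) = 12 + 9 \cdot 36 \left(-5\right) = 12 + 324 \left(-5\right) = 12 - 1620 = -1608$)
$\sqrt{w + L} = \sqrt{6 - 1608} = \sqrt{-1602} = 3 i \sqrt{178}$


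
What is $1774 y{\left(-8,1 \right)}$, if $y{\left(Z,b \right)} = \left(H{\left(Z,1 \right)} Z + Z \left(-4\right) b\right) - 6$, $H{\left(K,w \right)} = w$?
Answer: $31932$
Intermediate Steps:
$y{\left(Z,b \right)} = -6 + Z - 4 Z b$ ($y{\left(Z,b \right)} = \left(1 Z + Z \left(-4\right) b\right) - 6 = \left(Z + - 4 Z b\right) - 6 = \left(Z - 4 Z b\right) - 6 = -6 + Z - 4 Z b$)
$1774 y{\left(-8,1 \right)} = 1774 \left(-6 - 8 - \left(-32\right) 1\right) = 1774 \left(-6 - 8 + 32\right) = 1774 \cdot 18 = 31932$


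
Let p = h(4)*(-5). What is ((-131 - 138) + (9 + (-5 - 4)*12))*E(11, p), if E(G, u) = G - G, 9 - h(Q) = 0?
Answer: 0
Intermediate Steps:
h(Q) = 9 (h(Q) = 9 - 1*0 = 9 + 0 = 9)
p = -45 (p = 9*(-5) = -45)
E(G, u) = 0
((-131 - 138) + (9 + (-5 - 4)*12))*E(11, p) = ((-131 - 138) + (9 + (-5 - 4)*12))*0 = (-269 + (9 - 9*12))*0 = (-269 + (9 - 108))*0 = (-269 - 99)*0 = -368*0 = 0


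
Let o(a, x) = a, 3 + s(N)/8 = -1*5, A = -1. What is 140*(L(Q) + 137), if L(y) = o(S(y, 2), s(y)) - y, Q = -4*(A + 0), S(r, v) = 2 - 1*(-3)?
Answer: 19320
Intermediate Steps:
S(r, v) = 5 (S(r, v) = 2 + 3 = 5)
s(N) = -64 (s(N) = -24 + 8*(-1*5) = -24 + 8*(-5) = -24 - 40 = -64)
Q = 4 (Q = -4*(-1 + 0) = -4*(-1) = 4)
L(y) = 5 - y
140*(L(Q) + 137) = 140*((5 - 1*4) + 137) = 140*((5 - 4) + 137) = 140*(1 + 137) = 140*138 = 19320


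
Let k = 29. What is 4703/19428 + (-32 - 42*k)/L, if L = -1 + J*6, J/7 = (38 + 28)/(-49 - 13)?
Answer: 759499151/27529476 ≈ 27.589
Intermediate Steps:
J = -231/31 (J = 7*((38 + 28)/(-49 - 13)) = 7*(66/(-62)) = 7*(66*(-1/62)) = 7*(-33/31) = -231/31 ≈ -7.4516)
L = -1417/31 (L = -1 - 231/31*6 = -1 - 1386/31 = -1417/31 ≈ -45.710)
4703/19428 + (-32 - 42*k)/L = 4703/19428 + (-32 - 42*29)/(-1417/31) = 4703*(1/19428) + (-32 - 1218)*(-31/1417) = 4703/19428 - 1250*(-31/1417) = 4703/19428 + 38750/1417 = 759499151/27529476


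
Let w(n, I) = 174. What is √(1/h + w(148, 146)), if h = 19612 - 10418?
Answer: √14708165858/9194 ≈ 13.191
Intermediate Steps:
h = 9194
√(1/h + w(148, 146)) = √(1/9194 + 174) = √(1599757/9194) = √14708165858/9194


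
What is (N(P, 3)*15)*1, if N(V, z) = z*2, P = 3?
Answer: 90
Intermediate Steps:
N(V, z) = 2*z
(N(P, 3)*15)*1 = ((2*3)*15)*1 = (6*15)*1 = 90*1 = 90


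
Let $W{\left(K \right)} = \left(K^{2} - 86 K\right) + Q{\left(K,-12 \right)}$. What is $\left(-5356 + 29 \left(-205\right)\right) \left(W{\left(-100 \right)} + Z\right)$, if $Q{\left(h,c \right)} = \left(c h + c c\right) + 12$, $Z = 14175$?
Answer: $-385714431$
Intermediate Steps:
$Q{\left(h,c \right)} = 12 + c^{2} + c h$ ($Q{\left(h,c \right)} = \left(c h + c^{2}\right) + 12 = \left(c^{2} + c h\right) + 12 = 12 + c^{2} + c h$)
$W{\left(K \right)} = 156 + K^{2} - 98 K$ ($W{\left(K \right)} = \left(K^{2} - 86 K\right) + \left(12 + \left(-12\right)^{2} - 12 K\right) = \left(K^{2} - 86 K\right) + \left(12 + 144 - 12 K\right) = \left(K^{2} - 86 K\right) - \left(-156 + 12 K\right) = 156 + K^{2} - 98 K$)
$\left(-5356 + 29 \left(-205\right)\right) \left(W{\left(-100 \right)} + Z\right) = \left(-5356 + 29 \left(-205\right)\right) \left(\left(156 + \left(-100\right)^{2} - -9800\right) + 14175\right) = \left(-5356 - 5945\right) \left(\left(156 + 10000 + 9800\right) + 14175\right) = - 11301 \left(19956 + 14175\right) = \left(-11301\right) 34131 = -385714431$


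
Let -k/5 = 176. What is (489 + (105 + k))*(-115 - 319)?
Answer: 124124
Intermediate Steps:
k = -880 (k = -5*176 = -880)
(489 + (105 + k))*(-115 - 319) = (489 + (105 - 880))*(-115 - 319) = (489 - 775)*(-434) = -286*(-434) = 124124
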